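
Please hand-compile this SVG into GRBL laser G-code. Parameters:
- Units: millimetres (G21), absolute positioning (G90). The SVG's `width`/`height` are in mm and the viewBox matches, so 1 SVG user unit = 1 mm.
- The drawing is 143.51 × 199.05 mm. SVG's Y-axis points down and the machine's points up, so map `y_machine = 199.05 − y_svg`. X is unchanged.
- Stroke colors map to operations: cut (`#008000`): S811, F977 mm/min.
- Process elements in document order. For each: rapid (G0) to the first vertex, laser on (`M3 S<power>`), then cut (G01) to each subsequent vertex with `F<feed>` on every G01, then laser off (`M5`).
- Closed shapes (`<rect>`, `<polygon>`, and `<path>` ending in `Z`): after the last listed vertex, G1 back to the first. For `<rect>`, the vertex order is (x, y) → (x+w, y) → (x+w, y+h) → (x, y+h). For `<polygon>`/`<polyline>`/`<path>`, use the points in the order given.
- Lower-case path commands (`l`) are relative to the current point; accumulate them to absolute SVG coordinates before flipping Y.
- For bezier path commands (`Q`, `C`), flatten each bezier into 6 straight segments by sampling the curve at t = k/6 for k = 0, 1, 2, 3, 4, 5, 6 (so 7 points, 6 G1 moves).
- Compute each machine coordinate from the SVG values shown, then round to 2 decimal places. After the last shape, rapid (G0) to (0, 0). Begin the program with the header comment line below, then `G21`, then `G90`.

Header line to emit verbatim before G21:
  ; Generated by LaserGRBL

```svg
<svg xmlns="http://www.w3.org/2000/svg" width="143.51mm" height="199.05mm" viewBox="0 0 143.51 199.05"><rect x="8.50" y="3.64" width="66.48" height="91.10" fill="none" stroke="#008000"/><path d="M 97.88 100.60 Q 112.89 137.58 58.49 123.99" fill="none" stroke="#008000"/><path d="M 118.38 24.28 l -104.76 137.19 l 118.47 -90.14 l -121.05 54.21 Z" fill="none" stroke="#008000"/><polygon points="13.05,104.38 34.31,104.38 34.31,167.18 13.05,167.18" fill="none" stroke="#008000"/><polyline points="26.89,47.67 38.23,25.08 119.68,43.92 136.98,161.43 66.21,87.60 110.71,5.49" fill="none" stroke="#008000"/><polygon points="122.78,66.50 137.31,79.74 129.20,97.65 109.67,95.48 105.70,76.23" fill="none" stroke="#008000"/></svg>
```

1 u = 1 mm; y_m = 199.05 − y.

[1] `<rect>` rectangle, #008000→cut S811 F977: (8.50,195.41) → (74.98,195.41) → (74.98,104.31) → (8.50,104.31) → (8.50,195.41) (closed)

[2] `<path>` quadratic bezier, #008000→cut S811 F977: (97.88,98.45) → (100.96,87.53) → (100.17,79.42) → (95.54,74.11) → (87.04,71.62) → (74.70,71.93) → (58.49,75.06)

[3] `<path>` closed polygon, #008000→cut S811 F977: (118.38,174.77) → (13.62,37.58) → (132.09,127.72) → (11.04,73.51) → (118.38,174.77) (closed)

[4] `<polygon>` rectangle, #008000→cut S811 F977: (13.05,94.67) → (34.31,94.67) → (34.31,31.87) → (13.05,31.87) → (13.05,94.67) (closed)

[5] `<polyline>` open polyline, #008000→cut S811 F977: (26.89,151.38) → (38.23,173.97) → (119.68,155.13) → (136.98,37.62) → (66.21,111.45) → (110.71,193.56)

[6] `<polygon>` regular polygon, #008000→cut S811 F977: (122.78,132.55) → (137.31,119.31) → (129.20,101.40) → (109.67,103.57) → (105.70,122.82) → (122.78,132.55) (closed)

; Generated by LaserGRBL
G21
G90
G0 X8.50 Y195.41
M3 S811
G01 X74.98 Y195.41 F977
G01 X74.98 Y104.31 F977
G01 X8.50 Y104.31 F977
G01 X8.50 Y195.41 F977
M5
G0 X97.88 Y98.45
M3 S811
G01 X100.96 Y87.53 F977
G01 X100.17 Y79.42 F977
G01 X95.54 Y74.11 F977
G01 X87.04 Y71.62 F977
G01 X74.70 Y71.93 F977
G01 X58.49 Y75.06 F977
M5
G0 X118.38 Y174.77
M3 S811
G01 X13.62 Y37.58 F977
G01 X132.09 Y127.72 F977
G01 X11.04 Y73.51 F977
G01 X118.38 Y174.77 F977
M5
G0 X13.05 Y94.67
M3 S811
G01 X34.31 Y94.67 F977
G01 X34.31 Y31.87 F977
G01 X13.05 Y31.87 F977
G01 X13.05 Y94.67 F977
M5
G0 X26.89 Y151.38
M3 S811
G01 X38.23 Y173.97 F977
G01 X119.68 Y155.13 F977
G01 X136.98 Y37.62 F977
G01 X66.21 Y111.45 F977
G01 X110.71 Y193.56 F977
M5
G0 X122.78 Y132.55
M3 S811
G01 X137.31 Y119.31 F977
G01 X129.20 Y101.40 F977
G01 X109.67 Y103.57 F977
G01 X105.70 Y122.82 F977
G01 X122.78 Y132.55 F977
M5
G0 X0.00 Y0.00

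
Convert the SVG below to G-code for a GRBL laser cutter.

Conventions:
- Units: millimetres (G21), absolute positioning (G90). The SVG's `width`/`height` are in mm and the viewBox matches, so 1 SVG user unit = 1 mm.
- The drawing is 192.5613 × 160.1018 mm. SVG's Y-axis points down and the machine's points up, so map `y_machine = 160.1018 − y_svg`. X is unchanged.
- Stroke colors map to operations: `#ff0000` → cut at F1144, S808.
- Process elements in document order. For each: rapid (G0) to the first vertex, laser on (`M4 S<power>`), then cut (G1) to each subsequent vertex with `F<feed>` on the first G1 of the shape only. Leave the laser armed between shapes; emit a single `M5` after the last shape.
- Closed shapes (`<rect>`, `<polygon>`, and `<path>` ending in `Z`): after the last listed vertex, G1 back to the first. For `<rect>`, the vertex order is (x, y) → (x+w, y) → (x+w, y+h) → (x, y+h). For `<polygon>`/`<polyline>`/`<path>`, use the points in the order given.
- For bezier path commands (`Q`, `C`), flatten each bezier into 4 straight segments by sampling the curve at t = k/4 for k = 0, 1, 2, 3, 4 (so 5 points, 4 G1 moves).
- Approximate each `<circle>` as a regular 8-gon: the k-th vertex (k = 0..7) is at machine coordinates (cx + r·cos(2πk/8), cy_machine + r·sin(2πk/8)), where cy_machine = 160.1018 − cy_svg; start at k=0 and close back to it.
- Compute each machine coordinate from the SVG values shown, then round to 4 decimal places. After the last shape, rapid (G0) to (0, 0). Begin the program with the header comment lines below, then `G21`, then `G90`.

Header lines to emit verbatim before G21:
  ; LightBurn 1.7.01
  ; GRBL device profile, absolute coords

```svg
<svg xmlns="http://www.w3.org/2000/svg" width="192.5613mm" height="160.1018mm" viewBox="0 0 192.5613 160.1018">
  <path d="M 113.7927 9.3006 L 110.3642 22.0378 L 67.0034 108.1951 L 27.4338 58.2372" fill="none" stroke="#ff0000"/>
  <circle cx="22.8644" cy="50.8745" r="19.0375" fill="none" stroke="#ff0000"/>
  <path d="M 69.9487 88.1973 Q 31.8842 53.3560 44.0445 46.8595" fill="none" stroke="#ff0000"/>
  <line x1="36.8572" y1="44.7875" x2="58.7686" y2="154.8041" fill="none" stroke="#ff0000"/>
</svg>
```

viewBox `0 0 192.5613 160.1018` with mm width/height → 1 unit = 1 mm. Flip: y_m = 160.1018 − y_svg.

**Shape 1** — `<path>` open polyline, stroke `#ff0000` → cut (S808, F1144). Machine vertices: (113.7927,150.8012) → (110.3642,138.0640) → (67.0034,51.9067) → (27.4338,101.8646). Open path.

**Shape 2** — `<circle>` circle, stroke `#ff0000` → cut (S808, F1144). Machine vertices: (41.9019,109.2273) → (36.3259,122.6888) → (22.8644,128.2648) → (9.4029,122.6888) → (3.8269,109.2273) → (9.4029,95.7658) → (22.8644,90.1898) → (36.3259,95.7658) → (41.9019,109.2273). Closed: final G1 returns to the first vertex.

**Shape 3** — `<path>` quadratic bezier, stroke `#ff0000` → cut (S808, F1144). Control points (SVG): P0=(69.9487,88.1973), P1=(31.8842,53.3560), P2=(44.0445,46.8595); sampled at t=k/4. Machine vertices: (69.9487,71.9045) → (54.0555,87.5536) → (44.4404,99.6596) → (41.1034,108.2225) → (44.0445,113.2423). Open path.

**Shape 4** — `<line>` line segment, stroke `#ff0000` → cut (S808, F1144). Machine vertices: (36.8572,115.3143) → (58.7686,5.2977). Open path.

; LightBurn 1.7.01
; GRBL device profile, absolute coords
G21
G90
G0 X113.7927 Y150.8012
M4 S808
G1 X110.3642 Y138.0640 F1144
G1 X67.0034 Y51.9067
G1 X27.4338 Y101.8646
G0 X41.9019 Y109.2273
M4 S808
G1 X36.3259 Y122.6888 F1144
G1 X22.8644 Y128.2648
G1 X9.4029 Y122.6888
G1 X3.8269 Y109.2273
G1 X9.4029 Y95.7658
G1 X22.8644 Y90.1898
G1 X36.3259 Y95.7658
G1 X41.9019 Y109.2273
G0 X69.9487 Y71.9045
M4 S808
G1 X54.0555 Y87.5536 F1144
G1 X44.4404 Y99.6596
G1 X41.1034 Y108.2225
G1 X44.0445 Y113.2423
G0 X36.8572 Y115.3143
M4 S808
G1 X58.7686 Y5.2977 F1144
M5
G0 X0.0000 Y0.0000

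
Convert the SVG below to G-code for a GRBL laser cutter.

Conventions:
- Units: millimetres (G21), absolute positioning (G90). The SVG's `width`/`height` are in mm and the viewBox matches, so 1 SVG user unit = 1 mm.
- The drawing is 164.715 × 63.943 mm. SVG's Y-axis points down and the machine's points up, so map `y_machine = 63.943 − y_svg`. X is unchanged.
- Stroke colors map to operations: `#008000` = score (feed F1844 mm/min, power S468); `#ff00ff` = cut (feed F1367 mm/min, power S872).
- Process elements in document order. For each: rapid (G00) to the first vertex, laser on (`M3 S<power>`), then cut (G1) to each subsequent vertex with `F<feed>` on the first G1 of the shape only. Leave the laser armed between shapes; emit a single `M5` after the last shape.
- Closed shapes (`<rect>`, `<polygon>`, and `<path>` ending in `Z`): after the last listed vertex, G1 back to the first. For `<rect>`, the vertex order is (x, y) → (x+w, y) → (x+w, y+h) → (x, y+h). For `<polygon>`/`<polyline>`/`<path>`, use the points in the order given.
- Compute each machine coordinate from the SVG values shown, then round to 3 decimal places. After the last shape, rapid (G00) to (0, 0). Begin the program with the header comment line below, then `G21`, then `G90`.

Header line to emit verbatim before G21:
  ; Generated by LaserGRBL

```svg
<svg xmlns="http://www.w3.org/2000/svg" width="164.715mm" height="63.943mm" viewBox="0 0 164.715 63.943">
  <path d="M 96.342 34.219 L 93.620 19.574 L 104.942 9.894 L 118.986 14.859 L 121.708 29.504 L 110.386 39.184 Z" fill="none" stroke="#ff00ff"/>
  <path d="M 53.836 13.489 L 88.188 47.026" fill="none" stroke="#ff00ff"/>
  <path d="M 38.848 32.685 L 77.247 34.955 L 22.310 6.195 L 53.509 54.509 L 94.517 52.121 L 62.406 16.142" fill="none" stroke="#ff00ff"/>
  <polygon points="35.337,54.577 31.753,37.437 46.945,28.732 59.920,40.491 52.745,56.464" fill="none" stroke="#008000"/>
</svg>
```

; Generated by LaserGRBL
G21
G90
G00 X96.342 Y29.724
M3 S872
G1 X93.620 Y44.369 F1367
G1 X104.942 Y54.049
G1 X118.986 Y49.084
G1 X121.708 Y34.439
G1 X110.386 Y24.759
G1 X96.342 Y29.724
G00 X53.836 Y50.454
M3 S872
G1 X88.188 Y16.917 F1367
G00 X38.848 Y31.258
M3 S872
G1 X77.247 Y28.988 F1367
G1 X22.310 Y57.748
G1 X53.509 Y9.434
G1 X94.517 Y11.822
G1 X62.406 Y47.801
G00 X35.337 Y9.366
M3 S468
G1 X31.753 Y26.506 F1844
G1 X46.945 Y35.211
G1 X59.920 Y23.452
G1 X52.745 Y7.479
G1 X35.337 Y9.366
M5
G00 X0.000 Y0.000

Since the viewBox matches the mm dimensions, user units are millimetres directly. The only transform is the Y-flip y_m = 63.943 − y_svg.

Shape 1 is a regular polygon drawn with `<path>`. Its stroke #ff00ff means cut at S872, F1367. After flipping Y the toolpath is (96.342,29.724) → (93.620,44.369) → (104.942,54.049) → (118.986,49.084) → (121.708,34.439) → (110.386,24.759) → (96.342,29.724), returning to the start.

Shape 2 is a line segment drawn with `<path>`. Its stroke #ff00ff means cut at S872, F1367. After flipping Y the toolpath is (53.836,50.454) → (88.188,16.917).

Shape 3 is a open polyline drawn with `<path>`. Its stroke #ff00ff means cut at S872, F1367. After flipping Y the toolpath is (38.848,31.258) → (77.247,28.988) → (22.310,57.748) → (53.509,9.434) → (94.517,11.822) → (62.406,47.801).

Shape 4 is a regular polygon drawn with `<polygon>`. Its stroke #008000 means score at S468, F1844. After flipping Y the toolpath is (35.337,9.366) → (31.753,26.506) → (46.945,35.211) → (59.920,23.452) → (52.745,7.479) → (35.337,9.366), returning to the start.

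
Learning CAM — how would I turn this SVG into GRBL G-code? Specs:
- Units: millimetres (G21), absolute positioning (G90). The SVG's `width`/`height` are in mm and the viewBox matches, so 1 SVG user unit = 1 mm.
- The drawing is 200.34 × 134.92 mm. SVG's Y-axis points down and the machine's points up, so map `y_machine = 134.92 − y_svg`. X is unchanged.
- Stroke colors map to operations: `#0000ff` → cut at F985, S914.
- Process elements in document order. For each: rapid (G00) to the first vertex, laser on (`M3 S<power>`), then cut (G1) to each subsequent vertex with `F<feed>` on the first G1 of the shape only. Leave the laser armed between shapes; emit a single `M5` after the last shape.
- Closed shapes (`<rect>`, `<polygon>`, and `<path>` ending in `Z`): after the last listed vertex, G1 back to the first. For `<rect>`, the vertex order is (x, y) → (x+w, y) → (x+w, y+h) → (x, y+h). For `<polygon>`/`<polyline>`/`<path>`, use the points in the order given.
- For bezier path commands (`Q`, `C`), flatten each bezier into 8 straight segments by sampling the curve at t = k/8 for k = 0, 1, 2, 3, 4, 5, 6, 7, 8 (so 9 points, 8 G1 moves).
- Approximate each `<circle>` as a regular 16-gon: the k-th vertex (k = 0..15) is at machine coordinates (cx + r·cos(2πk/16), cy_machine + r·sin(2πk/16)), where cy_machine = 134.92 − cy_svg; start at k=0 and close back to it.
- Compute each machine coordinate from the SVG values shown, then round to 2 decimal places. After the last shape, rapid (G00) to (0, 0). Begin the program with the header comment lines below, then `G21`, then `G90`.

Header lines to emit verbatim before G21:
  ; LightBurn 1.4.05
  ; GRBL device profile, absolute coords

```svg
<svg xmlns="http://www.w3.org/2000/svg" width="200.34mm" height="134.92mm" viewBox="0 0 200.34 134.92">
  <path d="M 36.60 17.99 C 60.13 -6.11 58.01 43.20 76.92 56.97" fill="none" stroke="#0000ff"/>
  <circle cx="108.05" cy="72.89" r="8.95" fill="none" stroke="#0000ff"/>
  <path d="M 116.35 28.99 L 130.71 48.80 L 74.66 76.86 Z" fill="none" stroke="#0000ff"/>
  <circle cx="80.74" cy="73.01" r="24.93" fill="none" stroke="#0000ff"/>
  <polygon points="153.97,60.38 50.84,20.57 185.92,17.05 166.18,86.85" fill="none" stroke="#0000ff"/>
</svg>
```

viewBox `0 0 200.34 134.92` with mm width/height → 1 unit = 1 mm. Flip: y_m = 134.92 − y_svg.

**Shape 1** — `<path>` cubic bezier, stroke `#0000ff` → cut (S914, F985). Control points (SVG): P0=(36.60,17.99), P1=(60.13,-6.11), P2=(58.01,43.20), P3=(76.92,56.97); sampled at t=k/8. Machine vertices: (36.60,116.93) → (44.31,122.74) → (50.17,122.94) → (54.71,118.82) → (58.49,111.64) → (62.06,102.69) → (65.95,93.24) → (70.72,84.57) → (76.92,77.95). Open path.

**Shape 2** — `<circle>` circle, stroke `#0000ff` → cut (S914, F985). Machine vertices: (117.00,62.03) → (116.32,65.46) → (114.38,68.36) → (111.48,70.30) → (108.05,70.98) → (104.62,70.30) → (101.72,68.36) → (99.78,65.46) → (99.10,62.03) → (99.78,58.60) → (101.72,55.70) → (104.62,53.76) → (108.05,53.08) → (111.48,53.76) → (114.38,55.70) → (116.32,58.60) → (117.00,62.03). Closed: final G1 returns to the first vertex.

**Shape 3** — `<path>` closed polygon, stroke `#0000ff` → cut (S914, F985). Machine vertices: (116.35,105.93) → (130.71,86.12) → (74.66,58.06) → (116.35,105.93). Closed: final G1 returns to the first vertex.

**Shape 4** — `<circle>` circle, stroke `#0000ff` → cut (S914, F985). Machine vertices: (105.67,61.91) → (103.77,71.45) → (98.37,79.54) → (90.28,84.94) → (80.74,86.84) → (71.20,84.94) → (63.11,79.54) → (57.71,71.45) → (55.81,61.91) → (57.71,52.37) → (63.11,44.28) → (71.20,38.88) → (80.74,36.98) → (90.28,38.88) → (98.37,44.28) → (103.77,52.37) → (105.67,61.91). Closed: final G1 returns to the first vertex.

**Shape 5** — `<polygon>` closed polygon, stroke `#0000ff` → cut (S914, F985). Machine vertices: (153.97,74.54) → (50.84,114.35) → (185.92,117.87) → (166.18,48.07) → (153.97,74.54). Closed: final G1 returns to the first vertex.

; LightBurn 1.4.05
; GRBL device profile, absolute coords
G21
G90
G00 X36.60 Y116.93
M3 S914
G1 X44.31 Y122.74 F985
G1 X50.17 Y122.94
G1 X54.71 Y118.82
G1 X58.49 Y111.64
G1 X62.06 Y102.69
G1 X65.95 Y93.24
G1 X70.72 Y84.57
G1 X76.92 Y77.95
G00 X117.00 Y62.03
M3 S914
G1 X116.32 Y65.46 F985
G1 X114.38 Y68.36
G1 X111.48 Y70.30
G1 X108.05 Y70.98
G1 X104.62 Y70.30
G1 X101.72 Y68.36
G1 X99.78 Y65.46
G1 X99.10 Y62.03
G1 X99.78 Y58.60
G1 X101.72 Y55.70
G1 X104.62 Y53.76
G1 X108.05 Y53.08
G1 X111.48 Y53.76
G1 X114.38 Y55.70
G1 X116.32 Y58.60
G1 X117.00 Y62.03
G00 X116.35 Y105.93
M3 S914
G1 X130.71 Y86.12 F985
G1 X74.66 Y58.06
G1 X116.35 Y105.93
G00 X105.67 Y61.91
M3 S914
G1 X103.77 Y71.45 F985
G1 X98.37 Y79.54
G1 X90.28 Y84.94
G1 X80.74 Y86.84
G1 X71.20 Y84.94
G1 X63.11 Y79.54
G1 X57.71 Y71.45
G1 X55.81 Y61.91
G1 X57.71 Y52.37
G1 X63.11 Y44.28
G1 X71.20 Y38.88
G1 X80.74 Y36.98
G1 X90.28 Y38.88
G1 X98.37 Y44.28
G1 X103.77 Y52.37
G1 X105.67 Y61.91
G00 X153.97 Y74.54
M3 S914
G1 X50.84 Y114.35 F985
G1 X185.92 Y117.87
G1 X166.18 Y48.07
G1 X153.97 Y74.54
M5
G00 X0.00 Y0.00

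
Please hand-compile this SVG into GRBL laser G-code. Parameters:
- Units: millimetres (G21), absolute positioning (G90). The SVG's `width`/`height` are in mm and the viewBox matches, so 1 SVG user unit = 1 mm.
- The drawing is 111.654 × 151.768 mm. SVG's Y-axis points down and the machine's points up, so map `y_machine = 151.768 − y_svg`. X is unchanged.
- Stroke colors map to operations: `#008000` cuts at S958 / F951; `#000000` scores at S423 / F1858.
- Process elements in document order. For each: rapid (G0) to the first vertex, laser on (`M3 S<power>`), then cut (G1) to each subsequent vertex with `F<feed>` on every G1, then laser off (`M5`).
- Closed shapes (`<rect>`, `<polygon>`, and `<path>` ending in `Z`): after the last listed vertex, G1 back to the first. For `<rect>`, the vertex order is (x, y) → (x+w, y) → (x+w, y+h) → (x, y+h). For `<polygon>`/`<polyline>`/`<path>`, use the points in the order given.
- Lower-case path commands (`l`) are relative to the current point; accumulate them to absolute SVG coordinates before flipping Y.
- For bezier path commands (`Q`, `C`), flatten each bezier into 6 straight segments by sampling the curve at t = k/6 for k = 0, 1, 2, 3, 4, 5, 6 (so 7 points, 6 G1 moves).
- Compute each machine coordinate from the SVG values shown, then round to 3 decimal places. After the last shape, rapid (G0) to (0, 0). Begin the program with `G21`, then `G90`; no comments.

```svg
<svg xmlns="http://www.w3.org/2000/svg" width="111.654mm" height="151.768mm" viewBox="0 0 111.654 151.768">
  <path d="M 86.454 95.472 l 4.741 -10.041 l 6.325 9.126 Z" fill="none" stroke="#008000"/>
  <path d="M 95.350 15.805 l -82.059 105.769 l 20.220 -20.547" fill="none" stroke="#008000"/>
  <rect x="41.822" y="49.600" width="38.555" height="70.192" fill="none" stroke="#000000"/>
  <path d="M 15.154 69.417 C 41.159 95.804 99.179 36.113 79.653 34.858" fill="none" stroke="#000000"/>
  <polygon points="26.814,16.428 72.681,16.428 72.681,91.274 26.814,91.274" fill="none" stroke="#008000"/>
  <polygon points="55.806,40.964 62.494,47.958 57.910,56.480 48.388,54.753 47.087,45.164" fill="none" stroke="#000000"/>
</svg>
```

G21
G90
G0 X86.454 Y56.296
M3 S958
G1 X91.195 Y66.337 F951
G1 X97.520 Y57.211 F951
G1 X86.454 Y56.296 F951
M5
G0 X95.350 Y135.963
M3 S958
G1 X13.291 Y30.194 F951
G1 X33.511 Y50.741 F951
M5
G0 X41.822 Y102.168
M3 S423
G1 X80.377 Y102.168 F1858
G1 X80.377 Y31.976 F1858
G1 X41.822 Y31.976 F1858
G1 X41.822 Y102.168 F1858
M5
G0 X15.154 Y82.351
M3 S423
G1 X30.317 Y75.662 F1858
G1 X47.773 Y79.304 F1858
G1 X64.478 Y89.265 F1858
G1 X77.388 Y101.529 F1858
G1 X83.461 Y112.082 F1858
G1 X79.653 Y116.910 F1858
M5
G0 X26.814 Y135.340
M3 S958
G1 X72.681 Y135.340 F951
G1 X72.681 Y60.494 F951
G1 X26.814 Y60.494 F951
G1 X26.814 Y135.340 F951
M5
G0 X55.806 Y110.804
M3 S423
G1 X62.494 Y103.810 F1858
G1 X57.910 Y95.288 F1858
G1 X48.388 Y97.015 F1858
G1 X47.087 Y106.604 F1858
G1 X55.806 Y110.804 F1858
M5
G0 X0.000 Y0.000

1 u = 1 mm; y_m = 151.768 − y.

[1] `<path>` regular polygon, #008000→cut S958 F951: (86.454,56.296) → (91.195,66.337) → (97.520,57.211) → (86.454,56.296) (closed)

[2] `<path>` open polyline, #008000→cut S958 F951: (95.350,135.963) → (13.291,30.194) → (33.511,50.741)

[3] `<rect>` rectangle, #000000→score S423 F1858: (41.822,102.168) → (80.377,102.168) → (80.377,31.976) → (41.822,31.976) → (41.822,102.168) (closed)

[4] `<path>` cubic bezier, #000000→score S423 F1858: (15.154,82.351) → (30.317,75.662) → (47.773,79.304) → (64.478,89.265) → (77.388,101.529) → (83.461,112.082) → (79.653,116.910)

[5] `<polygon>` rectangle, #008000→cut S958 F951: (26.814,135.340) → (72.681,135.340) → (72.681,60.494) → (26.814,60.494) → (26.814,135.340) (closed)

[6] `<polygon>` regular polygon, #000000→score S423 F1858: (55.806,110.804) → (62.494,103.810) → (57.910,95.288) → (48.388,97.015) → (47.087,106.604) → (55.806,110.804) (closed)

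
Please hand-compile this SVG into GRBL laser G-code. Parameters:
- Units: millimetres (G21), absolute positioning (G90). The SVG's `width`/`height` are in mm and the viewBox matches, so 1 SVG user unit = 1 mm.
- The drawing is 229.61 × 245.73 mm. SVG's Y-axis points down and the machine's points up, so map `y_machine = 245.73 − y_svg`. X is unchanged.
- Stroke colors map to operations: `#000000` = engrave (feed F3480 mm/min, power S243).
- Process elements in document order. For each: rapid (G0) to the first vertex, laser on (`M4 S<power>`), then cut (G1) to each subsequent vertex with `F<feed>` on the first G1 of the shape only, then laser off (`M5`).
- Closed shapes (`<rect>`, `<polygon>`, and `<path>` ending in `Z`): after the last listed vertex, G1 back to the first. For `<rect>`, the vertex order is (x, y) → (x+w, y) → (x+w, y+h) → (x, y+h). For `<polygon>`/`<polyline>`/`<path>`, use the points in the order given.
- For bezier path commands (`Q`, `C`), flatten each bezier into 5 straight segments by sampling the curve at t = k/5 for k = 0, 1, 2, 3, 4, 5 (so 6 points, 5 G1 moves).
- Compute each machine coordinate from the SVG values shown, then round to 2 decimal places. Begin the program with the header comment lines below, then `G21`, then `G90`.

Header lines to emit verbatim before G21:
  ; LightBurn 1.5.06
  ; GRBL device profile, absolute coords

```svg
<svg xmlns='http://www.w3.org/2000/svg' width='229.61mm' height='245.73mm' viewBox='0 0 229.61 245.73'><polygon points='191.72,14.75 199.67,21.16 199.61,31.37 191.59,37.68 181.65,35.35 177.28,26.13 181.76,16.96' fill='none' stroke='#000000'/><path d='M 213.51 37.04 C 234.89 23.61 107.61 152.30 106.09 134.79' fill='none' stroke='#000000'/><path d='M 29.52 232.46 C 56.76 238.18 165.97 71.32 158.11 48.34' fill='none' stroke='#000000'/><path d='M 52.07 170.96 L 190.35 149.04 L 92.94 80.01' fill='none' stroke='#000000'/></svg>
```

; LightBurn 1.5.06
; GRBL device profile, absolute coords
G21
G90
G0 X191.72 Y230.98
M4 S243
G1 X199.67 Y224.57 F3480
G1 X199.61 Y214.36
G1 X191.59 Y208.05
G1 X181.65 Y210.38
G1 X177.28 Y219.60
G1 X181.76 Y228.77
G1 X191.72 Y230.98
M5
G0 X213.51 Y208.69
M4 S243
G1 X210.69 Y202.00 F3480
G1 X185.37 Y175.04
G1 X150.72 Y141.65
G1 X119.90 Y115.67
G1 X106.09 Y110.94
M5
G0 X29.52 Y13.27
M4 S243
G1 X54.11 Y28.02 F3480
G1 X88.82 Y68.99
G1 X124.09 Y121.01
G1 X150.37 Y168.87
G1 X158.11 Y197.39
M5
G0 X52.07 Y74.77
M4 S243
G1 X190.35 Y96.69 F3480
G1 X92.94 Y165.72
M5

Since the viewBox matches the mm dimensions, user units are millimetres directly. The only transform is the Y-flip y_m = 245.73 − y_svg.

Shape 1 is a regular polygon drawn with `<polygon>`. Its stroke #000000 means engrave at S243, F3480. After flipping Y the toolpath is (191.72,230.98) → (199.67,224.57) → (199.61,214.36) → (191.59,208.05) → (181.65,210.38) → (177.28,219.60) → (181.76,228.77) → (191.72,230.98), returning to the start.

Shape 2 is a cubic bezier drawn with `<path>`. Its stroke #000000 means engrave at S243, F3480. After flipping Y the toolpath is (213.51,208.69) → (210.69,202.00) → (185.37,175.04) → (150.72,141.65) → (119.90,115.67) → (106.09,110.94).

Shape 3 is a cubic bezier drawn with `<path>`. Its stroke #000000 means engrave at S243, F3480. After flipping Y the toolpath is (29.52,13.27) → (54.11,28.02) → (88.82,68.99) → (124.09,121.01) → (150.37,168.87) → (158.11,197.39).

Shape 4 is a open polyline drawn with `<path>`. Its stroke #000000 means engrave at S243, F3480. After flipping Y the toolpath is (52.07,74.77) → (190.35,96.69) → (92.94,165.72).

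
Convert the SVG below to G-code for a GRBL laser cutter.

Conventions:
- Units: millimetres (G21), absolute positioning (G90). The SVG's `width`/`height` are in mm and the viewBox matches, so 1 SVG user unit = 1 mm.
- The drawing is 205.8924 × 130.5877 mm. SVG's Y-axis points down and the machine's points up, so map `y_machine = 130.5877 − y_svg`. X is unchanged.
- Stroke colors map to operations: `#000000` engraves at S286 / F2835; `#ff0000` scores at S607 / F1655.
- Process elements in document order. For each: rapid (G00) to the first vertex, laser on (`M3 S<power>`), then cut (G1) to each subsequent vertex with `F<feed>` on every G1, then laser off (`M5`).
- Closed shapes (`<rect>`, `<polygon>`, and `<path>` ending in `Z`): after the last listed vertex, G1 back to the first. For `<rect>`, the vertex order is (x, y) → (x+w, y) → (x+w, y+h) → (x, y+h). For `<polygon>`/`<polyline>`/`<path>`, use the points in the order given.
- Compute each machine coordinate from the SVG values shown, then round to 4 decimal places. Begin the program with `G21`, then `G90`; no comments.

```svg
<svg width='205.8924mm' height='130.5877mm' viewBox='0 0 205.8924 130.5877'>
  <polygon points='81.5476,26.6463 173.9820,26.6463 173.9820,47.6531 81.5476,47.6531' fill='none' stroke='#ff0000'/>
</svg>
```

G21
G90
G00 X81.5476 Y103.9414
M3 S607
G1 X173.9820 Y103.9414 F1655
G1 X173.9820 Y82.9346 F1655
G1 X81.5476 Y82.9346 F1655
G1 X81.5476 Y103.9414 F1655
M5

Since the viewBox matches the mm dimensions, user units are millimetres directly. The only transform is the Y-flip y_m = 130.5877 − y_svg.

Shape 1 is a rectangle drawn with `<polygon>`. Its stroke #ff0000 means score at S607, F1655. After flipping Y the toolpath is (81.5476,103.9414) → (173.9820,103.9414) → (173.9820,82.9346) → (81.5476,82.9346) → (81.5476,103.9414), returning to the start.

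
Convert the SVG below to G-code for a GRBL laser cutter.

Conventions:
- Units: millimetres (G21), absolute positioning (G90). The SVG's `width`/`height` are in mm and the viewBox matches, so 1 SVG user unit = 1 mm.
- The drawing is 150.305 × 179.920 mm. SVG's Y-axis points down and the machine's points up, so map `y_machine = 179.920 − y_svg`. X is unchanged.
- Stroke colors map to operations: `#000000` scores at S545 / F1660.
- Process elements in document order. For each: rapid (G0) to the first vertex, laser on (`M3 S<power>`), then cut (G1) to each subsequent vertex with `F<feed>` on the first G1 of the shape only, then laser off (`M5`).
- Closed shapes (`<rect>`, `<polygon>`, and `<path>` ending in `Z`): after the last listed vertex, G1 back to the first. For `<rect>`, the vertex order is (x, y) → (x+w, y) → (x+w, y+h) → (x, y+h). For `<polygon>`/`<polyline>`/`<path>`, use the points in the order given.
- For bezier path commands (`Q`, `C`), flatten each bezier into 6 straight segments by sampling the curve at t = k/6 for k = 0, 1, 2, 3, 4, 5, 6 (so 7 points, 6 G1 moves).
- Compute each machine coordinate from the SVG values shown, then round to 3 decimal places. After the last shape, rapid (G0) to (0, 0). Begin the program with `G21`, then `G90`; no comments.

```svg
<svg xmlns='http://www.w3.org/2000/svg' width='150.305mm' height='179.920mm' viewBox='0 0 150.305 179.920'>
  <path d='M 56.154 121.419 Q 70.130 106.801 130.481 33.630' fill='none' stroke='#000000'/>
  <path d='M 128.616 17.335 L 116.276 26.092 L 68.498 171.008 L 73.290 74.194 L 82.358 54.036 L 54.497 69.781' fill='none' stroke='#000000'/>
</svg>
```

G21
G90
G0 X56.154 Y58.501
M3 S545
G1 X62.101 Y65.000 F1660
G1 X70.624 Y74.752
G1 X81.724 Y87.757
G1 X95.400 Y104.015
G1 X111.652 Y123.526
G1 X130.481 Y146.290
M5
G0 X128.616 Y162.585
M3 S545
G1 X116.276 Y153.828 F1660
G1 X68.498 Y8.912
G1 X73.290 Y105.726
G1 X82.358 Y125.884
G1 X54.497 Y110.139
M5
G0 X0.000 Y0.000

viewBox `0 0 150.305 179.920` with mm width/height → 1 unit = 1 mm. Flip: y_m = 179.920 − y_svg.

**Shape 1** — `<path>` quadratic bezier, stroke `#000000` → score (S545, F1660). Control points (SVG): P0=(56.154,121.419), P1=(70.130,106.801), P2=(130.481,33.630); sampled at t=k/6. Machine vertices: (56.154,58.501) → (62.101,65.000) → (70.624,74.752) → (81.724,87.757) → (95.400,104.015) → (111.652,123.526) → (130.481,146.290). Open path.

**Shape 2** — `<path>` open polyline, stroke `#000000` → score (S545, F1660). Machine vertices: (128.616,162.585) → (116.276,153.828) → (68.498,8.912) → (73.290,105.726) → (82.358,125.884) → (54.497,110.139). Open path.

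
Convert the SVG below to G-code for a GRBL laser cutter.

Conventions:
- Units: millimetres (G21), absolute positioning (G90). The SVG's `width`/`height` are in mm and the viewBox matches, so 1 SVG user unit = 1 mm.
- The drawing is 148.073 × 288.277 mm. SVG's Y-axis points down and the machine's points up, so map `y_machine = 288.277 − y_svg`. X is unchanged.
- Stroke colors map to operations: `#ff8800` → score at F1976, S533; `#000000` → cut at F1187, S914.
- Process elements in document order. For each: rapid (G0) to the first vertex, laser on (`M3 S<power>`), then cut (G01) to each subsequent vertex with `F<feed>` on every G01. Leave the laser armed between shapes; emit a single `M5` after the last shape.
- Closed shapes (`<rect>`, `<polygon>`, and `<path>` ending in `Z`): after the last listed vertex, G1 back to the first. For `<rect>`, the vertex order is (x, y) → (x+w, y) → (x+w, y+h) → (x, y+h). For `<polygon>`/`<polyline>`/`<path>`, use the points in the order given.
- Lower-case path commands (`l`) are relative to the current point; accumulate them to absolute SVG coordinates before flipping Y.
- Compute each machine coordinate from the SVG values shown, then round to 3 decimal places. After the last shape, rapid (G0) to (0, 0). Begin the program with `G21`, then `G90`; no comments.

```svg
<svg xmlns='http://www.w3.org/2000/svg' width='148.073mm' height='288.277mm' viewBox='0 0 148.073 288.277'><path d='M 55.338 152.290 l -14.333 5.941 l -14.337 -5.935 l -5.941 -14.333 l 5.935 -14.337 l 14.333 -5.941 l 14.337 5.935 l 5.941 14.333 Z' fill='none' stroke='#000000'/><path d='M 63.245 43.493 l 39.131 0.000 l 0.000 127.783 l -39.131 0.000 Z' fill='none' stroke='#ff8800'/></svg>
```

1 u = 1 mm; y_m = 288.277 − y.

[1] `<path>` regular polygon, #000000→cut S914 F1187: (55.338,135.987) → (41.005,130.046) → (26.668,135.981) → (20.727,150.314) → (26.662,164.651) → (40.995,170.592) → (55.332,164.657) → (61.273,150.324) → (55.338,135.987) (closed)

[2] `<path>` rectangle, #ff8800→score S533 F1976: (63.245,244.784) → (102.376,244.784) → (102.376,117.001) → (63.245,117.001) → (63.245,244.784) (closed)

G21
G90
G0 X55.338 Y135.987
M3 S914
G01 X41.005 Y130.046 F1187
G01 X26.668 Y135.981 F1187
G01 X20.727 Y150.314 F1187
G01 X26.662 Y164.651 F1187
G01 X40.995 Y170.592 F1187
G01 X55.332 Y164.657 F1187
G01 X61.273 Y150.324 F1187
G01 X55.338 Y135.987 F1187
G0 X63.245 Y244.784
M3 S533
G01 X102.376 Y244.784 F1976
G01 X102.376 Y117.001 F1976
G01 X63.245 Y117.001 F1976
G01 X63.245 Y244.784 F1976
M5
G0 X0.000 Y0.000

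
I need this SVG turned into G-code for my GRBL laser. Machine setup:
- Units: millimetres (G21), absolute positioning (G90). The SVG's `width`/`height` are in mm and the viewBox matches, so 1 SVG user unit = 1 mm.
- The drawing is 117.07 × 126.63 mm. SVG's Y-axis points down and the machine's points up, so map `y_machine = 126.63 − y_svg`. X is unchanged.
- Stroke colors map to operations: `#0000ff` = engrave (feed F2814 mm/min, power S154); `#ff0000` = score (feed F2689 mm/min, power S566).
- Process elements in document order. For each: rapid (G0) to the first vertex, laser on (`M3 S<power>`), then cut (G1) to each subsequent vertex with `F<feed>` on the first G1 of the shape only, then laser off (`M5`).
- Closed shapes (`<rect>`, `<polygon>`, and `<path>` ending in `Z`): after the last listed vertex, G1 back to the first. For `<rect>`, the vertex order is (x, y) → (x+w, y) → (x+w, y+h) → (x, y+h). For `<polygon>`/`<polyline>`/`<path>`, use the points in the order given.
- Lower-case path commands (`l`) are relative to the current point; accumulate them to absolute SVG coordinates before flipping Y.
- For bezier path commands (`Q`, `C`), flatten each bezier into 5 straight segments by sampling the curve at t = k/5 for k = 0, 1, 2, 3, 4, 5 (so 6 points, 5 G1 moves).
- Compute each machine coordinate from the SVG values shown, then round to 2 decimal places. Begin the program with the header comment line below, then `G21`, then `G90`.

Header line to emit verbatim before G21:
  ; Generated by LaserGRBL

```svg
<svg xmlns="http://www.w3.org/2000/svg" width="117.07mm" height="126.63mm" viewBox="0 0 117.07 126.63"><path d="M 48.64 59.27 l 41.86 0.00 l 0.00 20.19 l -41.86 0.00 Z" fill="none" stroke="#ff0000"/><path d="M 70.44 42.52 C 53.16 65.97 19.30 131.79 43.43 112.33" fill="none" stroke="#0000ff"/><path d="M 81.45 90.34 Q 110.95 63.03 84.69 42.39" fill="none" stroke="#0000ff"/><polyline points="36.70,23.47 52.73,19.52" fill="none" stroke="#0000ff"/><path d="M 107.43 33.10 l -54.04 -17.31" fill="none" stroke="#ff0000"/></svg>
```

; Generated by LaserGRBL
G21
G90
G0 X48.64 Y67.36
M3 S566
G1 X90.50 Y67.36 F2689
G1 X90.50 Y47.17
G1 X48.64 Y47.17
G1 X48.64 Y67.36
M5
G0 X70.44 Y84.11
M3 S154
G1 X58.68 Y65.98 F2814
G1 X46.52 Y43.80
G1 X37.54 Y23.71
G1 X35.31 Y11.84
G1 X43.43 Y14.30
M5
G0 X81.45 Y36.29
M3 S154
G1 X91.02 Y46.95 F2814
G1 X96.13 Y57.07
G1 X96.78 Y66.66
G1 X92.96 Y75.72
G1 X84.69 Y84.24
M5
G0 X36.70 Y103.16
M3 S154
G1 X52.73 Y107.11 F2814
M5
G0 X107.43 Y93.53
M3 S566
G1 X53.39 Y110.84 F2689
M5

Since the viewBox matches the mm dimensions, user units are millimetres directly. The only transform is the Y-flip y_m = 126.63 − y_svg.

Shape 1 is a rectangle drawn with `<path>`. Its stroke #ff0000 means score at S566, F2689. After flipping Y the toolpath is (48.64,67.36) → (90.50,67.36) → (90.50,47.17) → (48.64,47.17) → (48.64,67.36), returning to the start.

Shape 2 is a cubic bezier drawn with `<path>`. Its stroke #0000ff means engrave at S154, F2814. After flipping Y the toolpath is (70.44,84.11) → (58.68,65.98) → (46.52,43.80) → (37.54,23.71) → (35.31,11.84) → (43.43,14.30).

Shape 3 is a quadratic bezier drawn with `<path>`. Its stroke #0000ff means engrave at S154, F2814. After flipping Y the toolpath is (81.45,36.29) → (91.02,46.95) → (96.13,57.07) → (96.78,66.66) → (92.96,75.72) → (84.69,84.24).

Shape 4 is a line segment drawn with `<polyline>`. Its stroke #0000ff means engrave at S154, F2814. After flipping Y the toolpath is (36.70,103.16) → (52.73,107.11).

Shape 5 is a line segment drawn with `<path>`. Its stroke #ff0000 means score at S566, F2689. After flipping Y the toolpath is (107.43,93.53) → (53.39,110.84).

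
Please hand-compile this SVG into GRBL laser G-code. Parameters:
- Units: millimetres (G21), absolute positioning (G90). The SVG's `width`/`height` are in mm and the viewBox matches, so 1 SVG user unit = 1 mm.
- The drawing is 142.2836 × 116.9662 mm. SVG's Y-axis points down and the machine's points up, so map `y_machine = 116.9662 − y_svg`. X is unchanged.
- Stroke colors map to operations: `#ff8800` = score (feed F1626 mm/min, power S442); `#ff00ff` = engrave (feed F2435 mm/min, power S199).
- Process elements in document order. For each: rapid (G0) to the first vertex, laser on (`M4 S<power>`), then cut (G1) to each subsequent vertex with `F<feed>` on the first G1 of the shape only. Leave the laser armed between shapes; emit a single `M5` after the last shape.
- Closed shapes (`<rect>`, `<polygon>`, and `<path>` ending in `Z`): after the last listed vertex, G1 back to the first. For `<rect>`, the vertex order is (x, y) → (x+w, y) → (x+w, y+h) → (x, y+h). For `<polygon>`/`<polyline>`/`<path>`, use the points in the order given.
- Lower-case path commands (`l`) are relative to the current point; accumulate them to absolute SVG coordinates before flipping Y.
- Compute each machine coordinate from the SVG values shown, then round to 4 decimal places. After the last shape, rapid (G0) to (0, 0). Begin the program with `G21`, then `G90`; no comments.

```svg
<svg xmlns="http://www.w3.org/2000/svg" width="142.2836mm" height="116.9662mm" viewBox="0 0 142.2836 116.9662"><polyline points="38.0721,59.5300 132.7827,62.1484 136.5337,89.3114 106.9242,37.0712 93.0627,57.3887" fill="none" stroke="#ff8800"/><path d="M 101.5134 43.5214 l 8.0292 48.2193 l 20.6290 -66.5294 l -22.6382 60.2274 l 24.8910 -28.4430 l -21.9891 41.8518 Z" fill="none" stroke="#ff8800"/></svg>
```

G21
G90
G0 X38.0721 Y57.4362
M4 S442
G1 X132.7827 Y54.8178 F1626
G1 X136.5337 Y27.6548
G1 X106.9242 Y79.8950
G1 X93.0627 Y59.5775
G0 X101.5134 Y73.4448
M4 S442
G1 X109.5426 Y25.2255 F1626
G1 X130.1716 Y91.7549
G1 X107.5334 Y31.5275
G1 X132.4244 Y59.9705
G1 X110.4353 Y18.1187
G1 X101.5134 Y73.4448
M5
G0 X0.0000 Y0.0000

Since the viewBox matches the mm dimensions, user units are millimetres directly. The only transform is the Y-flip y_m = 116.9662 − y_svg.

Shape 1 is a open polyline drawn with `<polyline>`. Its stroke #ff8800 means score at S442, F1626. After flipping Y the toolpath is (38.0721,57.4362) → (132.7827,54.8178) → (136.5337,27.6548) → (106.9242,79.8950) → (93.0627,59.5775).

Shape 2 is a closed polygon drawn with `<path>`. Its stroke #ff8800 means score at S442, F1626. After flipping Y the toolpath is (101.5134,73.4448) → (109.5426,25.2255) → (130.1716,91.7549) → (107.5334,31.5275) → (132.4244,59.9705) → (110.4353,18.1187) → (101.5134,73.4448), returning to the start.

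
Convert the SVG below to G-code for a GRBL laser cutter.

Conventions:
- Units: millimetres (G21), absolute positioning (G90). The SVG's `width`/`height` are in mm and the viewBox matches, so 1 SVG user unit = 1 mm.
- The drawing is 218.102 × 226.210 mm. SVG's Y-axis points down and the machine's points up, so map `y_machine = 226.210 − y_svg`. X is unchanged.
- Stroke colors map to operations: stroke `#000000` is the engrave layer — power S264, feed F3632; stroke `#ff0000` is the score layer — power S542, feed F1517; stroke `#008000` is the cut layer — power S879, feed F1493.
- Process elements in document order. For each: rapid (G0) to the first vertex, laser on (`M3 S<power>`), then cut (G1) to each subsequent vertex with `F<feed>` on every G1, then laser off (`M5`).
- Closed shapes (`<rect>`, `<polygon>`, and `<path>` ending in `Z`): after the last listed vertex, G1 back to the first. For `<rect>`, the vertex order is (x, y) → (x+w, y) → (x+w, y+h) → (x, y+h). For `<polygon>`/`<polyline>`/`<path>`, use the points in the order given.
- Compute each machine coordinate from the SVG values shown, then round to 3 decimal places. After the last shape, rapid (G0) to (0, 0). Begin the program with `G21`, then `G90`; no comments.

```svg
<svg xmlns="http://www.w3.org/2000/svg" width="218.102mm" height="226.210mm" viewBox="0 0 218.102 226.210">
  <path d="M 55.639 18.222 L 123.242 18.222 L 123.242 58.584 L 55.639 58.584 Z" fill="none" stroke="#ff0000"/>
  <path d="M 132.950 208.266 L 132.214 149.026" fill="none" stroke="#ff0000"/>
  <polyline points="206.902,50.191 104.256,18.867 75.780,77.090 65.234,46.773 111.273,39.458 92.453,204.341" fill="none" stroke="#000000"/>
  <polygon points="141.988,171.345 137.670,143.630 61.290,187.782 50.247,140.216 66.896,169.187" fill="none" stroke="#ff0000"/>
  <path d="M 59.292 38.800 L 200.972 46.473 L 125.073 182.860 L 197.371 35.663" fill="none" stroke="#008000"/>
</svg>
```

1 u = 1 mm; y_m = 226.210 − y.

[1] `<path>` rectangle, #ff0000→score S542 F1517: (55.639,207.988) → (123.242,207.988) → (123.242,167.626) → (55.639,167.626) → (55.639,207.988) (closed)

[2] `<path>` line segment, #ff0000→score S542 F1517: (132.950,17.944) → (132.214,77.184)

[3] `<polyline>` open polyline, #000000→engrave S264 F3632: (206.902,176.019) → (104.256,207.343) → (75.780,149.120) → (65.234,179.437) → (111.273,186.752) → (92.453,21.869)

[4] `<polygon>` closed polygon, #ff0000→score S542 F1517: (141.988,54.865) → (137.670,82.580) → (61.290,38.428) → (50.247,85.994) → (66.896,57.023) → (141.988,54.865) (closed)

[5] `<path>` open polyline, #008000→cut S879 F1493: (59.292,187.410) → (200.972,179.737) → (125.073,43.350) → (197.371,190.547)

G21
G90
G0 X55.639 Y207.988
M3 S542
G1 X123.242 Y207.988 F1517
G1 X123.242 Y167.626 F1517
G1 X55.639 Y167.626 F1517
G1 X55.639 Y207.988 F1517
M5
G0 X132.950 Y17.944
M3 S542
G1 X132.214 Y77.184 F1517
M5
G0 X206.902 Y176.019
M3 S264
G1 X104.256 Y207.343 F3632
G1 X75.780 Y149.120 F3632
G1 X65.234 Y179.437 F3632
G1 X111.273 Y186.752 F3632
G1 X92.453 Y21.869 F3632
M5
G0 X141.988 Y54.865
M3 S542
G1 X137.670 Y82.580 F1517
G1 X61.290 Y38.428 F1517
G1 X50.247 Y85.994 F1517
G1 X66.896 Y57.023 F1517
G1 X141.988 Y54.865 F1517
M5
G0 X59.292 Y187.410
M3 S879
G1 X200.972 Y179.737 F1493
G1 X125.073 Y43.350 F1493
G1 X197.371 Y190.547 F1493
M5
G0 X0.000 Y0.000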